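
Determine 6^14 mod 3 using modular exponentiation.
By repeated squaring mod 3: 6^{1}≡0, 6^{2}≡0, 6^{4}≡0, 6^{8}≡0. Then 6^{14} = 6^{8+4+2} ≡ 0 × 0 × 0 ≡ 0 mod 3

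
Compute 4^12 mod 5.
Using Fermat: 4^{4} ≡ 1 mod 5. 12 ≡ 0 mod 4. So 4^{12} ≡ 4^{0} ≡ 1 mod 5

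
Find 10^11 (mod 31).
By repeated squaring (mod 31): 10^{1}≡10, 10^{2}≡7, 10^{4}≡18, 10^{8}≡14. Then 10^{11} = 10^{8+2+1} ≡ 14 × 7 × 10 ≡ 19 (mod 31)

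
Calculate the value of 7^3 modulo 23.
7^{3} = 343 ≡ 21 mod 23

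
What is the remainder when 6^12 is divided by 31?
By repeated squaring mod 31: 6^{1}≡6, 6^{2}≡5, 6^{4}≡25, 6^{8}≡5. Then 6^{12} = 6^{8+4} ≡ 5 × 25 ≡ 1 mod 31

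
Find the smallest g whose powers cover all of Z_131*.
g = 2. For each prime q|130: 2^{65}≡130, 2^{26}≡53, 2^{10}≡107, none ≡ 1, so ord_131(2) = 130 and 2 is a primitive root.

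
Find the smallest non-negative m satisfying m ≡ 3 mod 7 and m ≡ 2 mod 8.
M = 7 × 8 = 56. M₁ = 8, y₁ ≡ 1 mod 7. M₂ = 7, y₂ ≡ 7 mod 8. m = 3×8×1 + 2×7×7 ≡ 10 mod 56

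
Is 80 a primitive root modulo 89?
80^{44} ≡ 1 (mod 89) and 44 < 88, so ord_89(80) = 44 ≠ 88 and 80 is not a primitive root.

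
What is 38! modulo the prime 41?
(40)! = (38)! × (39) × (40) ≡ -1 mod 41. So (38)! ≡ -1 × [(40)(39)]^(-1) ≡ 20 mod 41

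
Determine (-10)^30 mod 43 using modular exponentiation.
By repeated squaring mod 43: (-10)^{1}≡33, (-10)^{2}≡14, (-10)^{4}≡24, (-10)^{8}≡17, (-10)^{16}≡31. Then (-10)^{30} = (-10)^{16+8+4+2} ≡ 31 × 17 × 24 × 14 ≡ 41 mod 43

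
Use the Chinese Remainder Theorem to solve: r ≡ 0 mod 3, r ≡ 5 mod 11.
M = 3 × 11 = 33. M₁ = 11, y₁ ≡ 2 mod 3. M₂ = 3, y₂ ≡ 4 mod 11. r = 0×11×2 + 5×3×4 ≡ 27 mod 33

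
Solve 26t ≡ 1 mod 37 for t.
Since 37 is prime, by Fermat 26^(-1) ≡ 26^{35} ≡ 10 mod 37. Verify: 26 × 10 = 260 ≡ 1 mod 37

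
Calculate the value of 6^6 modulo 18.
By repeated squaring (mod 18): 6^{1}≡6, 6^{2}≡0, 6^{4}≡0. Then 6^{6} = 6^{4+2} ≡ 0 × 0 ≡ 0 (mod 18)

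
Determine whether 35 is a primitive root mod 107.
35^{53} ≡ 1 mod 107 and 53 < 106, so ord_107(35) = 53 ≠ 106 and 35 is not a primitive root.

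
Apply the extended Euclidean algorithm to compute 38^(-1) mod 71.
Extended GCD: 38(-28) + 71(15) = 1. So 38^(-1) ≡ -28 ≡ 43 (mod 71). Verify: 38 × 43 = 1634 ≡ 1 (mod 71)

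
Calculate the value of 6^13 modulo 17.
By repeated squaring (mod 17): 6^{1}≡6, 6^{2}≡2, 6^{4}≡4, 6^{8}≡16. Then 6^{13} = 6^{8+4+1} ≡ 16 × 4 × 6 ≡ 10 (mod 17)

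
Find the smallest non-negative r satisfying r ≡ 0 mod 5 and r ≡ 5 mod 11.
M = 5 × 11 = 55. M₁ = 11, y₁ ≡ 1 mod 5. M₂ = 5, y₂ ≡ 9 mod 11. r = 0×11×1 + 5×5×9 ≡ 5 mod 55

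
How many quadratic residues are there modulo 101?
Exactly half the non-zero residues mod a prime are QRs: (101-1)/2 = 50.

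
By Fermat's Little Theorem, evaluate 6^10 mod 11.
By Fermat's Little Theorem, 6^{10} ≡ 1 mod 11 since 11 is prime and gcd(6, 11) = 1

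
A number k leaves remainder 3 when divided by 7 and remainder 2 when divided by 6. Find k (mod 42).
M = 7 × 6 = 42. M₁ = 6, y₁ ≡ 6 (mod 7). M₂ = 7, y₂ ≡ 1 (mod 6). k = 3×6×6 + 2×7×1 ≡ 38 (mod 42)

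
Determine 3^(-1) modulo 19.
Since 19 is prime, by Fermat 3^(-1) ≡ 3^{17} ≡ 13 (mod 19). Verify: 3 × 13 = 39 ≡ 1 (mod 19)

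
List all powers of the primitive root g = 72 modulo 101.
72^1, 72^2, ..., 72^{100} mod 101: [72, 33, 53, 79, 32, 82, 46, 80, 3, 14, 99, 58, 35, 96, 44, 37, 38, 9, 42, 95, 73, 4, 86, 31, 10, 13, 27, 25, 83, 17, 12, 56, 93, 30, 39, 81, 75, 47, 51, 36, 67, 77, 90, 16, 41, 23, 40, 52, 7, 100, 29, 68, 48, 22, 69, 19, 55, 21, 98, 87, 2, 43, 66, 5, 57, 64, 63, 92, 59, 6, 28, 97, 15, 70, 91, 88, 74, 76, 18, 84, 89, 45, 8, 71, 62, 20, 26, 54, 50, 65, 34, 24, 11, 85, 60, 78, 61, 49, 94, 1]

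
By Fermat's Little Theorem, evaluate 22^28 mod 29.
By Fermat's Little Theorem, 22^{28} ≡ 1 mod 29 since 29 is prime and gcd(22, 29) = 1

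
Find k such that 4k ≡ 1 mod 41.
Since 41 is prime, by Fermat 4^(-1) ≡ 4^{39} ≡ 31 mod 41. Verify: 4 × 31 = 124 ≡ 1 mod 41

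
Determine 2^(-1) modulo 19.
Since 19 is prime, by Fermat 2^(-1) ≡ 2^{17} ≡ 10 (mod 19). Verify: 2 × 10 = 20 ≡ 1 (mod 19)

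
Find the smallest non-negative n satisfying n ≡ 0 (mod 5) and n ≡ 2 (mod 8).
M = 5 × 8 = 40. M₁ = 8, y₁ ≡ 2 (mod 5). M₂ = 5, y₂ ≡ 5 (mod 8). n = 0×8×2 + 2×5×5 ≡ 10 (mod 40)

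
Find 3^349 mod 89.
Using Fermat: 3^{88} ≡ 1 mod 89. 349 ≡ 85 mod 88. So 3^{349} ≡ 3^{85} ≡ 33 mod 89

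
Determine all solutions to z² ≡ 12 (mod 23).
The square roots of 12 mod 23 are 9 and 14. Verify: 9² = 81 ≡ 12 (mod 23)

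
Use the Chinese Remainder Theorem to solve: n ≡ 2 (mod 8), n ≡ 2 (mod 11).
M = 8 × 11 = 88. M₁ = 11, y₁ ≡ 3 (mod 8). M₂ = 8, y₂ ≡ 7 (mod 11). n = 2×11×3 + 2×8×7 ≡ 2 (mod 88)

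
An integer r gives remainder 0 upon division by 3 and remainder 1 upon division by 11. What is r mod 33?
M = 3 × 11 = 33. M₁ = 11, y₁ ≡ 2 mod 3. M₂ = 3, y₂ ≡ 4 mod 11. r = 0×11×2 + 1×3×4 ≡ 12 mod 33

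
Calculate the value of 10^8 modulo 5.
By repeated squaring (mod 5): 10^{1}≡0, 10^{2}≡0, 10^{4}≡0, 10^{8}≡0. So 10^{8} ≡ 0 (mod 5)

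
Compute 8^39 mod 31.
Using Fermat: 8^{30} ≡ 1 (mod 31). 39 ≡ 9 (mod 30). So 8^{39} ≡ 8^{9} ≡ 4 (mod 31)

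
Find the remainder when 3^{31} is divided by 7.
By Fermat: 3^{6} ≡ 1 mod 7. 31 = 5×6 + 1. So 3^{31} ≡ 3^{1} ≡ 3 mod 7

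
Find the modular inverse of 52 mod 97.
Since 97 is prime, by Fermat 52^(-1) ≡ 52^{95} ≡ 28 mod 97. Verify: 52 × 28 = 1456 ≡ 1 mod 97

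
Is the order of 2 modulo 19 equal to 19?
Powers of 2 mod 19: 2^1≡2, 2^2≡4, 2^3≡8, 2^4≡16, 2^5≡13, 2^6≡7, 2^7≡14, 2^8≡9, 2^9≡18, 2^10≡17, 2^11≡15, 2^12≡11, 2^13≡3, 2^14≡6, 2^15≡12, 2^16≡5, 2^17≡10, 2^18≡1. Already 2^18≡1, so the order is 18 < 19. No, the actual order is 18.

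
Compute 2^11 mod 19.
By repeated squaring mod 19: 2^{1}≡2, 2^{2}≡4, 2^{4}≡16, 2^{8}≡9. Then 2^{11} = 2^{8+2+1} ≡ 9 × 4 × 2 ≡ 15 mod 19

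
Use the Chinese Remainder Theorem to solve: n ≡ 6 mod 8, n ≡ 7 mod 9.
M = 8 × 9 = 72. M₁ = 9, y₁ ≡ 1 mod 8. M₂ = 8, y₂ ≡ 8 mod 9. n = 6×9×1 + 7×8×8 ≡ 70 mod 72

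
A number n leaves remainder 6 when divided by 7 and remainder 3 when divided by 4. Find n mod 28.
M = 7 × 4 = 28. M₁ = 4, y₁ ≡ 2 mod 7. M₂ = 7, y₂ ≡ 3 mod 4. n = 6×4×2 + 3×7×3 ≡ 27 mod 28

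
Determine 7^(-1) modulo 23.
Since 23 is prime, by Fermat 7^(-1) ≡ 7^{21} ≡ 10 mod 23. Verify: 7 × 10 = 70 ≡ 1 mod 23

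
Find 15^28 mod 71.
By repeated squaring mod 71: 15^{1}≡15, 15^{2}≡12, 15^{4}≡2, 15^{8}≡4, 15^{16}≡16. Then 15^{28} = 15^{16+8+4} ≡ 16 × 4 × 2 ≡ 57 mod 71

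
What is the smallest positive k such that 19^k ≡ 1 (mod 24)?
Powers of 19 mod 24: 19^1≡19, 19^2≡1. ord_24(19) = 2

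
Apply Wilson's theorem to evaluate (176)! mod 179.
(178)! = (176)! × (177) × (178) ≡ -1 mod 179. So (176)! ≡ -1 × [(178)(177)]^(-1) ≡ 89 mod 179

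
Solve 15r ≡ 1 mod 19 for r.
Since 19 is prime, by Fermat 15^(-1) ≡ 15^{17} ≡ 14 mod 19. Verify: 15 × 14 = 210 ≡ 1 mod 19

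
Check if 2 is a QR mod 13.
By Euler's criterion: 2^{6} ≡ 12 (mod 13). Since this equals -1 (≡ 12), 2 is not a QR.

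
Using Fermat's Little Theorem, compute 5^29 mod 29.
By Fermat: 5^{28} ≡ 1 mod 29. So 5^{29} = 5^{28} · 5^{1} ≡ 5^{1} ≡ 5 mod 29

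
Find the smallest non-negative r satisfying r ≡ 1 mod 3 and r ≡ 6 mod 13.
M = 3 × 13 = 39. M₁ = 13, y₁ ≡ 1 mod 3. M₂ = 3, y₂ ≡ 9 mod 13. r = 1×13×1 + 6×3×9 ≡ 19 mod 39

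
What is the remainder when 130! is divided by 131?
By Wilson's theorem, (130)! ≡ -1 ≡ 130 (mod 131)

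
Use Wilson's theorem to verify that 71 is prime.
(70)! mod 71 = 70. Since this equals -1 (mod 71), Wilson confirms 71 is prime.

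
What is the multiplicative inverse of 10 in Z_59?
Since 59 is prime, by Fermat 10^(-1) ≡ 10^{57} ≡ 6 mod 59. Verify: 10 × 6 = 60 ≡ 1 mod 59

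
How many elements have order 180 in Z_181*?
Number of primitive roots mod 181 = φ(p-1) = φ(180) = 48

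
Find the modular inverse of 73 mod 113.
Since 113 is prime, by Fermat 73^(-1) ≡ 73^{111} ≡ 48 (mod 113). Verify: 73 × 48 = 3504 ≡ 1 (mod 113)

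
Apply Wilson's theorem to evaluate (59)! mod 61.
(60)! = (59)! × (60) ≡ -1 mod 61. So (59)! ≡ -1 × (60)^(-1) ≡ (-1)×(-1) = 1 mod 61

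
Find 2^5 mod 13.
By repeated squaring mod 13: 2^{1}≡2, 2^{2}≡4, 2^{4}≡3. Then 2^{5} = 2^{4+1} ≡ 3 × 2 ≡ 6 mod 13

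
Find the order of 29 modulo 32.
Powers of 29 mod 32: 29^1≡29, 29^2≡9, 29^3≡5, 29^4≡17, 29^5≡13, 29^6≡25, 29^7≡21, 29^8≡1. So the order of 29 is 8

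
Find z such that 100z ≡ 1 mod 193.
Since 193 is prime, by Fermat 100^(-1) ≡ 100^{191} ≡ 83 mod 193. Verify: 100 × 83 = 8300 ≡ 1 mod 193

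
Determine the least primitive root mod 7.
g = 3. Powers: [3, 2, 6, 4, 5, 1] generates all 6 non-zero residues.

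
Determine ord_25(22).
Powers of 22 mod 25: 22^1≡22, 22^2≡9, 22^3≡23, 22^4≡6, 22^5≡7, 22^6≡4, 22^7≡13, 22^8≡11, 22^9≡17, 22^10≡24, 22^11≡3, 22^12≡16, 22^13≡2, 22^14≡19, 22^15≡18, 22^16≡21, 22^17≡12, 22^18≡14, 22^19≡8, 22^20≡1. ord_25(22) = 20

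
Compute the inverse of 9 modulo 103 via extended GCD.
Extended GCD: 9(23) + 103(-2) = 1. So 9^(-1) ≡ 23 mod 103. Verify: 9 × 23 = 207 ≡ 1 mod 103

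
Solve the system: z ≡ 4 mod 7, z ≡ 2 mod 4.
M = 7 × 4 = 28. M₁ = 4, y₁ ≡ 2 mod 7. M₂ = 7, y₂ ≡ 3 mod 4. z = 4×4×2 + 2×7×3 ≡ 18 mod 28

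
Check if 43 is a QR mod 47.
By Euler's criterion: 43^{23} ≡ 46 (mod 47). Since this equals -1 (≡ 46), 43 is not a QR.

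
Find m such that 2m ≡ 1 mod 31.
Since 31 is prime, by Fermat 2^(-1) ≡ 2^{29} ≡ 16 mod 31. Verify: 2 × 16 = 32 ≡ 1 mod 31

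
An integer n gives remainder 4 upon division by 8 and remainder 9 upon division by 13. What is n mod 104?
M = 8 × 13 = 104. M₁ = 13, y₁ ≡ 5 mod 8. M₂ = 8, y₂ ≡ 5 mod 13. n = 4×13×5 + 9×8×5 ≡ 100 mod 104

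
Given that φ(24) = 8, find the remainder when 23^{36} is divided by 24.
By Euler: 23^{8} ≡ 1 mod 24 since gcd(23, 24) = 1. 36 = 4×8 + 4. So 23^{36} ≡ 23^{4} ≡ 1 mod 24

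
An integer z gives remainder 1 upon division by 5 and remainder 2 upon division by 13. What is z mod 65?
M = 5 × 13 = 65. M₁ = 13, y₁ ≡ 2 mod 5. M₂ = 5, y₂ ≡ 8 mod 13. z = 1×13×2 + 2×5×8 ≡ 41 mod 65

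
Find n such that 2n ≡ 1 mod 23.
Since 23 is prime, by Fermat 2^(-1) ≡ 2^{21} ≡ 12 mod 23. Verify: 2 × 12 = 24 ≡ 1 mod 23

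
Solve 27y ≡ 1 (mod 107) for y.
Since 107 is prime, by Fermat 27^(-1) ≡ 27^{105} ≡ 4 (mod 107). Verify: 27 × 4 = 108 ≡ 1 (mod 107)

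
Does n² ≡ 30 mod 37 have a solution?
By Euler's criterion: 30^{18} ≡ 1 mod 37. Since this equals 1, 30 is a QR.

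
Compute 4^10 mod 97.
By repeated squaring (mod 97): 4^{1}≡4, 4^{2}≡16, 4^{4}≡62, 4^{8}≡61. Then 4^{10} = 4^{8+2} ≡ 61 × 16 ≡ 6 (mod 97)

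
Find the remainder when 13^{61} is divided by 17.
By Fermat: 13^{16} ≡ 1 (mod 17). 61 = 3×16 + 13. So 13^{61} ≡ 13^{13} ≡ 13 (mod 17)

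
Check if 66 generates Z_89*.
ord_89(66) divides 88. For each prime q|88: 66^{44}≡88, 66^{8}≡2, none ≡ 1. So 66 has order 88 and is a primitive root mod 89.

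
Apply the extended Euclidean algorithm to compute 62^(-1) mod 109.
Extended GCD: 62(51) + 109(-29) = 1. So 62^(-1) ≡ 51 mod 109. Verify: 62 × 51 = 3162 ≡ 1 mod 109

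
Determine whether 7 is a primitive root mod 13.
ord_13(7) divides 12. For each prime q|12: 7^{6}≡12, 7^{4}≡9, none ≡ 1. So 7 has order 12 and is a primitive root mod 13.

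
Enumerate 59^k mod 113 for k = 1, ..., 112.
59^1, 59^2, ..., 59^{112} mod 113: [59, 91, 58, 32, 80, 87, 48, 7, 74, 72, 67, 111, 108, 44, 110, 49, 66, 52, 17, 99, 78, 82, 92, 4, 10, 25, 6, 15, 94, 9, 79, 28, 70, 62, 42, 105, 93, 63, 101, 83, 38, 95, 68, 57, 86, 102, 29, 16, 40, 100, 24, 60, 37, 36, 90, 112, 54, 22, 55, 81, 33, 26, 65, 106, 39, 41, 46, 2, 5, 69, 3, 64, 47, 61, 96, 14, 35, 31, 21, 109, 103, 88, 107, 98, 19, 104, 34, 85, 43, 51, 71, 8, 20, 50, 12, 30, 75, 18, 45, 56, 27, 11, 84, 97, 73, 13, 89, 53, 76, 77, 23, 1]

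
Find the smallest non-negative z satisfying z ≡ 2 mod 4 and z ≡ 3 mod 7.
M = 4 × 7 = 28. M₁ = 7, y₁ ≡ 3 mod 4. M₂ = 4, y₂ ≡ 2 mod 7. z = 2×7×3 + 3×4×2 ≡ 10 mod 28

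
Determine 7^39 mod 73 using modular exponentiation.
By repeated squaring mod 73: 7^{1}≡7, 7^{2}≡49, 7^{4}≡65, 7^{8}≡64, 7^{16}≡8, 7^{32}≡64. Then 7^{39} = 7^{32+4+2+1} ≡ 64 × 65 × 49 × 7 ≡ 22 mod 73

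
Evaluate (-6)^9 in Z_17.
By repeated squaring (mod 17): (-6)^{1}≡11, (-6)^{2}≡2, (-6)^{4}≡4, (-6)^{8}≡16. Then (-6)^{9} = (-6)^{8+1} ≡ 16 × 11 ≡ 6 (mod 17)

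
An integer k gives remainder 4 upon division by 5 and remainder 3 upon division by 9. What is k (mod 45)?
M = 5 × 9 = 45. M₁ = 9, y₁ ≡ 4 (mod 5). M₂ = 5, y₂ ≡ 2 (mod 9). k = 4×9×4 + 3×5×2 ≡ 39 (mod 45)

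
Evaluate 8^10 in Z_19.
By repeated squaring mod 19: 8^{1}≡8, 8^{2}≡7, 8^{4}≡11, 8^{8}≡7. Then 8^{10} = 8^{8+2} ≡ 7 × 7 ≡ 11 mod 19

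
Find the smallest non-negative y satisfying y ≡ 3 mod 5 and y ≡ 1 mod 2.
M = 5 × 2 = 10. M₁ = 2, y₁ ≡ 3 mod 5. M₂ = 5, y₂ ≡ 1 mod 2. y = 3×2×3 + 1×5×1 ≡ 3 mod 10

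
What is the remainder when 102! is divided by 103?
By Wilson's theorem, (102)! ≡ -1 ≡ 102 (mod 103)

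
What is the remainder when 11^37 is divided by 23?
Using Fermat: 11^{22} ≡ 1 (mod 23). 37 ≡ 15 (mod 22). So 11^{37} ≡ 11^{15} ≡ 10 (mod 23)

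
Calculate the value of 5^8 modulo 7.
Using Fermat: 5^{6} ≡ 1 (mod 7). 8 ≡ 2 (mod 6). So 5^{8} ≡ 5^{2} ≡ 4 (mod 7)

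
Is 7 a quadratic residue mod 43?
By Euler's criterion: 7^{21} ≡ 42 mod 43. Since this equals -1 (≡ 42), 7 is not a QR.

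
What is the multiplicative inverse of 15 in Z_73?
Since 73 is prime, by Fermat 15^(-1) ≡ 15^{71} ≡ 39 mod 73. Verify: 15 × 39 = 585 ≡ 1 mod 73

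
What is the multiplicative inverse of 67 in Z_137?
Since 137 is prime, by Fermat 67^(-1) ≡ 67^{135} ≡ 45 mod 137. Verify: 67 × 45 = 3015 ≡ 1 mod 137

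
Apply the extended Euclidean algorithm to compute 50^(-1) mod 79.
Extended GCD: 50(-30) + 79(19) = 1. So 50^(-1) ≡ -30 ≡ 49 mod 79. Verify: 50 × 49 = 2450 ≡ 1 mod 79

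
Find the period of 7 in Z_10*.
Powers of 7 mod 10: 7^1≡7, 7^2≡9, 7^3≡3, 7^4≡1. Order = 4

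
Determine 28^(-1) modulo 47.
Since 47 is prime, by Fermat 28^(-1) ≡ 28^{45} ≡ 42 mod 47. Verify: 28 × 42 = 1176 ≡ 1 mod 47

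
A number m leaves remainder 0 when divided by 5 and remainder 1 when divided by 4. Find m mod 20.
M = 5 × 4 = 20. M₁ = 4, y₁ ≡ 4 mod 5. M₂ = 5, y₂ ≡ 1 mod 4. m = 0×4×4 + 1×5×1 ≡ 5 mod 20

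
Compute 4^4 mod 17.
4^{4} = 256 ≡ 1 mod 17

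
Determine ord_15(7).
Powers of 7 mod 15: 7^1≡7, 7^2≡4, 7^3≡13, 7^4≡1. Order = 4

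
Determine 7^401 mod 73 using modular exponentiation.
Using Fermat: 7^{72} ≡ 1 mod 73. 401 ≡ 41 mod 72. So 7^{401} ≡ 7^{41} ≡ 56 mod 73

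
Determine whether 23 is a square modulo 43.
By Euler's criterion: 23^{21} ≡ 1 mod 43. Since this equals 1, 23 is a QR.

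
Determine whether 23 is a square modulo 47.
By Euler's criterion: 23^{23} ≡ 46 (mod 47). Since this equals -1 (≡ 46), 23 is not a QR.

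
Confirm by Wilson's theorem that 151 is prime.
(150)! mod 151 = 150. Since this equals -1 mod 151, Wilson confirms 151 is prime.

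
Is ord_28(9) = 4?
Powers of 9 mod 28: 9^1≡9, 9^2≡25, 9^3≡1. Already 9^3≡1, so the order is 3 < 4. No, the actual order is 3.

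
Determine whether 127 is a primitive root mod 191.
ord_191(127) divides 190. For each prime q|190: 127^{95}≡190, 127^{38}≡49, 127^{10}≡121, none ≡ 1. So 127 has order 190 and is a primitive root mod 191.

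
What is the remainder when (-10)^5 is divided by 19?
By repeated squaring (mod 19): (-10)^{1}≡9, (-10)^{2}≡5, (-10)^{4}≡6. Then (-10)^{5} = (-10)^{4+1} ≡ 6 × 9 ≡ 16 (mod 19)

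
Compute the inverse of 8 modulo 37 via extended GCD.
Extended GCD: 8(14) + 37(-3) = 1. So 8^(-1) ≡ 14 mod 37. Verify: 8 × 14 = 112 ≡ 1 mod 37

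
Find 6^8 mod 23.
By repeated squaring mod 23: 6^{1}≡6, 6^{2}≡13, 6^{4}≡8, 6^{8}≡18. So 6^{8} ≡ 18 mod 23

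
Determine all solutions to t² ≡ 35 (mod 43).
The square roots of 35 mod 43 are 11 and 32. Verify: 11² = 121 ≡ 35 (mod 43)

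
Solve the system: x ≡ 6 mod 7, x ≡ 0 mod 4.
M = 7 × 4 = 28. M₁ = 4, y₁ ≡ 2 mod 7. M₂ = 7, y₂ ≡ 3 mod 4. x = 6×4×2 + 0×7×3 ≡ 20 mod 28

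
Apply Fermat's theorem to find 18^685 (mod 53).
By Fermat: 18^{52} ≡ 1 (mod 53). 685 ≡ 9 (mod 52). So 18^{685} ≡ 18^{9} ≡ 8 (mod 53)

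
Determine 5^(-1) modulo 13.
Since 13 is prime, by Fermat 5^(-1) ≡ 5^{11} ≡ 8 (mod 13). Verify: 5 × 8 = 40 ≡ 1 (mod 13)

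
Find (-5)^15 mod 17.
By repeated squaring mod 17: (-5)^{1}≡12, (-5)^{2}≡8, (-5)^{4}≡13, (-5)^{8}≡16. Then (-5)^{15} = (-5)^{8+4+2+1} ≡ 16 × 13 × 8 × 12 ≡ 10 mod 17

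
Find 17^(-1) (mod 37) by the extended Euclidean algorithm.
Extended GCD: 17(-13) + 37(6) = 1. So 17^(-1) ≡ -13 ≡ 24 (mod 37). Verify: 17 × 24 = 408 ≡ 1 (mod 37)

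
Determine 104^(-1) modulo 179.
Since 179 is prime, by Fermat 104^(-1) ≡ 104^{177} ≡ 105 (mod 179). Verify: 104 × 105 = 10920 ≡ 1 (mod 179)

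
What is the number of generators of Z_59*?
There are φ(59-1) = φ(58) = 28 primitive roots modulo 59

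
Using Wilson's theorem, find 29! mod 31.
(30)! = (29)! × (30) ≡ -1 (mod 31). So (29)! ≡ -1 × (30)^(-1) ≡ (-1)×(-1) = 1 (mod 31)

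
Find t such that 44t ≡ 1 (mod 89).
Since 89 is prime, by Fermat 44^(-1) ≡ 44^{87} ≡ 87 (mod 89). Verify: 44 × 87 = 3828 ≡ 1 (mod 89)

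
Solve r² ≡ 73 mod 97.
The square roots of 73 mod 97 are 49 and 48. Verify: 49² = 2401 ≡ 73 mod 97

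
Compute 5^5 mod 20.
By repeated squaring (mod 20): 5^{1}≡5, 5^{2}≡5, 5^{4}≡5. Then 5^{5} = 5^{4+1} ≡ 5 × 5 ≡ 5 (mod 20)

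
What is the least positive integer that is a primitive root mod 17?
g = 3. For each prime q|16: 3^{8}≡16, none ≡ 1, so ord_17(3) = 16 and 3 is a primitive root.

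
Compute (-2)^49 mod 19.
Using Fermat: (-2)^{18} ≡ 1 mod 19. 49 ≡ 13 mod 18. So (-2)^{49} ≡ (-2)^{13} ≡ 16 mod 19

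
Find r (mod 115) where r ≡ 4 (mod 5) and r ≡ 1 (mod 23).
M = 5 × 23 = 115. M₁ = 23, y₁ ≡ 2 (mod 5). M₂ = 5, y₂ ≡ 14 (mod 23). r = 4×23×2 + 1×5×14 ≡ 24 (mod 115)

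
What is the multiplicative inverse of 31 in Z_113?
Since 113 is prime, by Fermat 31^(-1) ≡ 31^{111} ≡ 62 mod 113. Verify: 31 × 62 = 1922 ≡ 1 mod 113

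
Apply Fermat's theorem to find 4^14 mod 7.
By Fermat: 4^{6} ≡ 1 mod 7. 14 = 2×6 + 2. So 4^{14} ≡ 4^{2} ≡ 2 mod 7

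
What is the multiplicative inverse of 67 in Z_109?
Since 109 is prime, by Fermat 67^(-1) ≡ 67^{107} ≡ 96 (mod 109). Verify: 67 × 96 = 6432 ≡ 1 (mod 109)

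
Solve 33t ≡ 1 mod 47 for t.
Since 47 is prime, by Fermat 33^(-1) ≡ 33^{45} ≡ 10 mod 47. Verify: 33 × 10 = 330 ≡ 1 mod 47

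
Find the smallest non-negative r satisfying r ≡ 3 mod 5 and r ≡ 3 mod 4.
M = 5 × 4 = 20. M₁ = 4, y₁ ≡ 4 mod 5. M₂ = 5, y₂ ≡ 1 mod 4. r = 3×4×4 + 3×5×1 ≡ 3 mod 20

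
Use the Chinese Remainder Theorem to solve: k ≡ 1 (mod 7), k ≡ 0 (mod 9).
M = 7 × 9 = 63. M₁ = 9, y₁ ≡ 4 (mod 7). M₂ = 7, y₂ ≡ 4 (mod 9). k = 1×9×4 + 0×7×4 ≡ 36 (mod 63)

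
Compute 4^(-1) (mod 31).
Since 31 is prime, by Fermat 4^(-1) ≡ 4^{29} ≡ 8 (mod 31). Verify: 4 × 8 = 32 ≡ 1 (mod 31)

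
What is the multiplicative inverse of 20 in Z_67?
Since 67 is prime, by Fermat 20^(-1) ≡ 20^{65} ≡ 57 (mod 67). Verify: 20 × 57 = 1140 ≡ 1 (mod 67)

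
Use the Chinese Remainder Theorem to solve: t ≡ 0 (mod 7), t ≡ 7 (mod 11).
M = 7 × 11 = 77. M₁ = 11, y₁ ≡ 2 (mod 7). M₂ = 7, y₂ ≡ 8 (mod 11). t = 0×11×2 + 7×7×8 ≡ 7 (mod 77)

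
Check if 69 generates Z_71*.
ord_71(69) divides 70. For each prime q|70: 69^{35}≡70, 69^{14}≡54, 69^{10}≡30, none ≡ 1. So 69 has order 70 and is a primitive root mod 71.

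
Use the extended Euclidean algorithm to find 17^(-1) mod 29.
Extended GCD: 17(12) + 29(-7) = 1. So 17^(-1) ≡ 12 mod 29. Verify: 17 × 12 = 204 ≡ 1 mod 29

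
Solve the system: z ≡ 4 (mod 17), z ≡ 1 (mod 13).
M = 17 × 13 = 221. M₁ = 13, y₁ ≡ 4 (mod 17). M₂ = 17, y₂ ≡ 10 (mod 13). z = 4×13×4 + 1×17×10 ≡ 157 (mod 221)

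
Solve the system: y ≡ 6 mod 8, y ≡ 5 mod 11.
M = 8 × 11 = 88. M₁ = 11, y₁ ≡ 3 mod 8. M₂ = 8, y₂ ≡ 7 mod 11. y = 6×11×3 + 5×8×7 ≡ 38 mod 88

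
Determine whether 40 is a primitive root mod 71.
40^{35} ≡ 1 mod 71 and 35 < 70, so ord_71(40) = 35 ≠ 70 and 40 is not a primitive root.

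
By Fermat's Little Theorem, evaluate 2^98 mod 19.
By Fermat: 2^{18} ≡ 1 (mod 19). 98 = 5×18 + 8. So 2^{98} ≡ 2^{8} ≡ 9 (mod 19)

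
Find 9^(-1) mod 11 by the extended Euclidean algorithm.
Extended GCD: 9(5) + 11(-4) = 1. So 9^(-1) ≡ 5 mod 11. Verify: 9 × 5 = 45 ≡ 1 mod 11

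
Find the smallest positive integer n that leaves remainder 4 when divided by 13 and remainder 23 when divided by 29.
M = 13 × 29 = 377. M₁ = 29, y₁ ≡ 9 (mod 13). M₂ = 13, y₂ ≡ 9 (mod 29). n = 4×29×9 + 23×13×9 ≡ 342 (mod 377)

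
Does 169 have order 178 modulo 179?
169^{89} ≡ 1 (mod 179) and 89 < 178, so ord_179(169) = 89 ≠ 178 and 169 is not a primitive root.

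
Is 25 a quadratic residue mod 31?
By Euler's criterion: 25^{15} ≡ 1 (mod 31). Since this equals 1, 25 is a QR.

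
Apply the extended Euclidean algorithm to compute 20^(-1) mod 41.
Extended GCD: 20(-2) + 41(1) = 1. So 20^(-1) ≡ -2 ≡ 39 mod 41. Verify: 20 × 39 = 780 ≡ 1 mod 41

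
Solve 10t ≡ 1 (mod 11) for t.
Since 11 is prime, by Fermat 10^(-1) ≡ 10^{9} ≡ 10 (mod 11). Verify: 10 × 10 = 100 ≡ 1 (mod 11)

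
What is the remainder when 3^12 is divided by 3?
By repeated squaring mod 3: 3^{1}≡0, 3^{2}≡0, 3^{4}≡0, 3^{8}≡0. Then 3^{12} = 3^{8+4} ≡ 0 × 0 ≡ 0 mod 3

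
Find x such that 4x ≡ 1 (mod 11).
Since 11 is prime, by Fermat 4^(-1) ≡ 4^{9} ≡ 3 (mod 11). Verify: 4 × 3 = 12 ≡ 1 (mod 11)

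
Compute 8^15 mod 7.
Using Fermat: 8^{6} ≡ 1 (mod 7). 15 ≡ 3 (mod 6). So 8^{15} ≡ 8^{3} ≡ 1 (mod 7)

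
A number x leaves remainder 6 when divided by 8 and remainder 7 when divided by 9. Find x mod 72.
M = 8 × 9 = 72. M₁ = 9, y₁ ≡ 1 mod 8. M₂ = 8, y₂ ≡ 8 mod 9. x = 6×9×1 + 7×8×8 ≡ 70 mod 72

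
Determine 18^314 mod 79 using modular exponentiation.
Using Fermat: 18^{78} ≡ 1 (mod 79). 314 ≡ 2 (mod 78). So 18^{314} ≡ 18^{2} ≡ 8 (mod 79)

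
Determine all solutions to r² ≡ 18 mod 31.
The square roots of 18 mod 31 are 7 and 24. Verify: 7² = 49 ≡ 18 mod 31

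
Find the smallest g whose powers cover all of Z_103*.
g = 5. For each prime q|102: 5^{51}≡102, 5^{34}≡56, 5^{6}≡72, none ≡ 1, so ord_103(5) = 102 and 5 is a primitive root.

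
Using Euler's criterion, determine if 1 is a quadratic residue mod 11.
By Euler's criterion: 1^{5} ≡ 1 (mod 11). Since this equals 1, 1 is a QR.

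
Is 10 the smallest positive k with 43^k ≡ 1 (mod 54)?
Powers of 43 mod 54: 43^1≡43, 43^2≡13, 43^3≡19, 43^4≡7, 43^5≡31, 43^6≡37, 43^7≡25, 43^8≡49, 43^9≡1. Already 43^9≡1, so the order is 9 < 10. No, the actual order is 9.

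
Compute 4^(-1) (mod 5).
Since 5 is prime, by Fermat 4^(-1) ≡ 4^{3} ≡ 4 (mod 5). Verify: 4 × 4 = 16 ≡ 1 (mod 5)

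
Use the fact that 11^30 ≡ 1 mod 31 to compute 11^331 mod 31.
By Fermat: 11^{30} ≡ 1 mod 31. 331 ≡ 1 mod 30. So 11^{331} ≡ 11^{1} ≡ 11 mod 31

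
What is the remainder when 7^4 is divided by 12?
7^{4} = 2401 ≡ 1 (mod 12)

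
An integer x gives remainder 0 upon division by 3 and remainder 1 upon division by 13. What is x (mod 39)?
M = 3 × 13 = 39. M₁ = 13, y₁ ≡ 1 (mod 3). M₂ = 3, y₂ ≡ 9 (mod 13). x = 0×13×1 + 1×3×9 ≡ 27 (mod 39)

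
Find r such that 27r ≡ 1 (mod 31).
Since 31 is prime, by Fermat 27^(-1) ≡ 27^{29} ≡ 23 (mod 31). Verify: 27 × 23 = 621 ≡ 1 (mod 31)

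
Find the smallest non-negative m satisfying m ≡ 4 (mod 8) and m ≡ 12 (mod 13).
M = 8 × 13 = 104. M₁ = 13, y₁ ≡ 5 (mod 8). M₂ = 8, y₂ ≡ 5 (mod 13). m = 4×13×5 + 12×8×5 ≡ 12 (mod 104)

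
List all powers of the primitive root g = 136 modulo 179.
136^1, 136^2, ..., 136^{178} mod 179: [136, 59, 148, 80, 140, 66, 26, 135, 102, 89, 111, 60, 105, 139, 109, 146, 166, 22, 128, 45, 34, 149, 37, 20, 35, 106, 96, 168, 115, 67, 162, 15, 71, 169, 72, 126, 131, 95, 32, 56, 98, 82, 54, 5, 143, 116, 24, 42, 163, 151, 130, 138, 152, 87, 18, 121, 167, 158, 8, 14, 114, 110, 103, 46, 170, 29, 6, 100, 175, 172, 122, 124, 38, 156, 94, 75, 176, 129, 2, 93, 118, 117, 160, 101, 132, 52, 91, 25, 178, 43, 120, 31, 99, 39, 113, 153, 44, 77, 90, 68, 119, 74, 40, 70, 33, 13, 157, 51, 134, 145, 30, 142, 159, 144, 73, 83, 11, 64, 112, 17, 164, 108, 10, 107, 53, 48, 84, 147, 123, 81, 97, 125, 174, 36, 63, 155, 137, 16, 28, 49, 41, 27, 92, 161, 58, 12, 21, 171, 165, 65, 69, 76, 133, 9, 150, 173, 79, 4, 7, 57, 55, 141, 23, 85, 104, 3, 50, 177, 86, 61, 62, 19, 78, 47, 127, 88, 154, 1]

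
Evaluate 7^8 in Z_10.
By repeated squaring mod 10: 7^{1}≡7, 7^{2}≡9, 7^{4}≡1, 7^{8}≡1. So 7^{8} ≡ 1 mod 10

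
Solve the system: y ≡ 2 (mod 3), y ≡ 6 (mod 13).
M = 3 × 13 = 39. M₁ = 13, y₁ ≡ 1 (mod 3). M₂ = 3, y₂ ≡ 9 (mod 13). y = 2×13×1 + 6×3×9 ≡ 32 (mod 39)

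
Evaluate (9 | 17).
(9/17) = 9^{8} mod 17 = 1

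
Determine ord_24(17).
Powers of 17 mod 24: 17^1≡17, 17^2≡1. Order = 2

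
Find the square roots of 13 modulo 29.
The square roots of 13 mod 29 are 10 and 19. Verify: 10² = 100 ≡ 13 mod 29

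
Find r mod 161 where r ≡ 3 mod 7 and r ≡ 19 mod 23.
M = 7 × 23 = 161. M₁ = 23, y₁ ≡ 4 mod 7. M₂ = 7, y₂ ≡ 10 mod 23. r = 3×23×4 + 19×7×10 ≡ 157 mod 161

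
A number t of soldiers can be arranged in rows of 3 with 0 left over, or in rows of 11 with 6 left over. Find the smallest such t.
M = 3 × 11 = 33. M₁ = 11, y₁ ≡ 2 (mod 3). M₂ = 3, y₂ ≡ 4 (mod 11). t = 0×11×2 + 6×3×4 ≡ 6 (mod 33)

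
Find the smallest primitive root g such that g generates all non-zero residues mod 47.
g = 5. For each prime q|46: 5^{23}≡46, 5^{2}≡25, none ≡ 1, so ord_47(5) = 46 and 5 is a primitive root.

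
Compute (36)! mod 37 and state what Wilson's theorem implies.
(36)! mod 37 = 36. Since this equals -1 mod 37, Wilson confirms 37 is prime.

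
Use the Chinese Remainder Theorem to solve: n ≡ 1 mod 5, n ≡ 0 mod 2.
M = 5 × 2 = 10. M₁ = 2, y₁ ≡ 3 mod 5. M₂ = 5, y₂ ≡ 1 mod 2. n = 1×2×3 + 0×5×1 ≡ 6 mod 10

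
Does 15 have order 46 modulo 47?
ord_47(15) divides 46. For each prime q|46: 15^{23}≡46, 15^{2}≡37, none ≡ 1. So 15 has order 46 and is a primitive root mod 47.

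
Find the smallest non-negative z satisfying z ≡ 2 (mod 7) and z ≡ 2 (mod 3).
M = 7 × 3 = 21. M₁ = 3, y₁ ≡ 5 (mod 7). M₂ = 7, y₂ ≡ 1 (mod 3). z = 2×3×5 + 2×7×1 ≡ 2 (mod 21)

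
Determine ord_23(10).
Powers of 10 mod 23: 10^1≡10, 10^2≡8, 10^3≡11, 10^4≡18, 10^5≡19, 10^6≡6, 10^7≡14, 10^8≡2, 10^9≡20, 10^10≡16, 10^11≡22, 10^12≡13, 10^13≡15, 10^14≡12, 10^15≡5, 10^16≡4, 10^17≡17, 10^18≡9, 10^19≡21, 10^20≡3, 10^21≡7, 10^22≡1. Order = 22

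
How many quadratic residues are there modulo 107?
Exactly half the non-zero residues mod a prime are QRs: (107-1)/2 = 53.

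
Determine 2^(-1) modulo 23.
Since 23 is prime, by Fermat 2^(-1) ≡ 2^{21} ≡ 12 (mod 23). Verify: 2 × 12 = 24 ≡ 1 (mod 23)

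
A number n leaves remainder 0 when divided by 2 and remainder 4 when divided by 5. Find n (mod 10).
M = 2 × 5 = 10. M₁ = 5, y₁ ≡ 1 (mod 2). M₂ = 2, y₂ ≡ 3 (mod 5). n = 0×5×1 + 4×2×3 ≡ 4 (mod 10)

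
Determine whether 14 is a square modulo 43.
By Euler's criterion: 14^{21} ≡ 1 mod 43. Since this equals 1, 14 is a QR.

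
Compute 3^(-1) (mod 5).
Since 5 is prime, by Fermat 3^(-1) ≡ 3^{3} ≡ 2 (mod 5). Verify: 3 × 2 = 6 ≡ 1 (mod 5)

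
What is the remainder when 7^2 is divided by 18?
7^{2} = 49 ≡ 13 (mod 18)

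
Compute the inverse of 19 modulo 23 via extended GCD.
Extended GCD: 19(-6) + 23(5) = 1. So 19^(-1) ≡ -6 ≡ 17 mod 23. Verify: 19 × 17 = 323 ≡ 1 mod 23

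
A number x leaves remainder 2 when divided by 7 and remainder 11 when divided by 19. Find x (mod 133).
M = 7 × 19 = 133. M₁ = 19, y₁ ≡ 3 (mod 7). M₂ = 7, y₂ ≡ 11 (mod 19). x = 2×19×3 + 11×7×11 ≡ 30 (mod 133)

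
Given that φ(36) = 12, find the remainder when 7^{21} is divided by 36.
By Euler: 7^{12} ≡ 1 (mod 36) since gcd(7, 36) = 1. 21 = 1×12 + 9. So 7^{21} ≡ 7^{9} ≡ 19 (mod 36)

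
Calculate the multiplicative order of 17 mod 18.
Powers of 17 mod 18: 17^1≡17, 17^2≡1. So the order of 17 is 2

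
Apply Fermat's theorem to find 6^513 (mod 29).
By Fermat: 6^{28} ≡ 1 (mod 29). 513 ≡ 9 (mod 28). So 6^{513} ≡ 6^{9} ≡ 22 (mod 29)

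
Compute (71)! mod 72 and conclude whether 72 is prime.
(71)! mod 72 = 0. Since 0 ≢ -1 (mod 72), 72 is not prime.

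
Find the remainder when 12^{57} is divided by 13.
By Fermat: 12^{12} ≡ 1 mod 13. 57 = 4×12 + 9. So 12^{57} ≡ 12^{9} ≡ 12 mod 13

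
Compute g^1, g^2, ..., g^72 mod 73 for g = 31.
31^1, 31^2, ..., 31^{72} mod 73: [31, 12, 7, 71, 11, 49, 59, 4, 51, 48, 28, 65, 44, 50, 17, 16, 58, 46, 39, 41, 30, 54, 68, 64, 13, 38, 10, 18, 47, 70, 53, 37, 52, 6, 40, 72, 42, 61, 66, 2, 62, 24, 14, 69, 22, 25, 45, 8, 29, 23, 56, 57, 15, 27, 34, 32, 43, 19, 5, 9, 60, 35, 63, 55, 26, 3, 20, 36, 21, 67, 33, 1]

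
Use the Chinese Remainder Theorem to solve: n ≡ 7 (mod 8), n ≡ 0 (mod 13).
M = 8 × 13 = 104. M₁ = 13, y₁ ≡ 5 (mod 8). M₂ = 8, y₂ ≡ 5 (mod 13). n = 7×13×5 + 0×8×5 ≡ 39 (mod 104)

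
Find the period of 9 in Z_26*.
Powers of 9 mod 26: 9^1≡9, 9^2≡3, 9^3≡1. Order = 3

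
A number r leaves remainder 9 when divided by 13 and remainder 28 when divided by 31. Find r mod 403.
M = 13 × 31 = 403. M₁ = 31, y₁ ≡ 8 mod 13. M₂ = 13, y₂ ≡ 12 mod 31. r = 9×31×8 + 28×13×12 ≡ 152 mod 403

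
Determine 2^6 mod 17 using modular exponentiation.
By repeated squaring (mod 17): 2^{1}≡2, 2^{2}≡4, 2^{4}≡16. Then 2^{6} = 2^{4+2} ≡ 16 × 4 ≡ 13 (mod 17)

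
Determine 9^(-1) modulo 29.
Since 29 is prime, by Fermat 9^(-1) ≡ 9^{27} ≡ 13 (mod 29). Verify: 9 × 13 = 117 ≡ 1 (mod 29)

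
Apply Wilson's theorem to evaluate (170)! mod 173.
(172)! = (170)! × (171) × (172) ≡ -1 mod 173. So (170)! ≡ -1 × [(172)(171)]^(-1) ≡ 86 mod 173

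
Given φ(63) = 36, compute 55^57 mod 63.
By Euler: 55^{36} ≡ 1 mod 63 since gcd(55, 63) = 1. 57 = 1×36 + 21. So 55^{57} ≡ 55^{21} ≡ 55 mod 63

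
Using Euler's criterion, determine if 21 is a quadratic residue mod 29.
By Euler's criterion: 21^{14} ≡ 28 (mod 29). Since this equals -1 (≡ 28), 21 is not a QR.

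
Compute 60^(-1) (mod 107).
Since 107 is prime, by Fermat 60^(-1) ≡ 60^{105} ≡ 66 (mod 107). Verify: 60 × 66 = 3960 ≡ 1 (mod 107)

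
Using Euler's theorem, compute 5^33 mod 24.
By Euler: 5^{8} ≡ 1 (mod 24) since gcd(5, 24) = 1. 33 = 4×8 + 1. So 5^{33} ≡ 5^{1} ≡ 5 (mod 24)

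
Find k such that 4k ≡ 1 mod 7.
Since 7 is prime, by Fermat 4^(-1) ≡ 4^{5} ≡ 2 mod 7. Verify: 4 × 2 = 8 ≡ 1 mod 7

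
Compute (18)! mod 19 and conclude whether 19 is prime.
(18)! mod 19 = 18. Since 18 ≡ -1 (mod 19), 19 is prime.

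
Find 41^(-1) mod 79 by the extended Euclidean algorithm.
Extended GCD: 41(27) + 79(-14) = 1. So 41^(-1) ≡ 27 mod 79. Verify: 41 × 27 = 1107 ≡ 1 mod 79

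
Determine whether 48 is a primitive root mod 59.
48^{29} ≡ 1 mod 59 and 29 < 58, so ord_59(48) = 29 ≠ 58 and 48 is not a primitive root.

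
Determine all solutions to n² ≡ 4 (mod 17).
The square roots of 4 mod 17 are 2 and 15. Verify: 2² = 4 ≡ 4 (mod 17)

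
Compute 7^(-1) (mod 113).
Since 113 is prime, by Fermat 7^(-1) ≡ 7^{111} ≡ 97 (mod 113). Verify: 7 × 97 = 679 ≡ 1 (mod 113)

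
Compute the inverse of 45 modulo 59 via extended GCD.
Extended GCD: 45(21) + 59(-16) = 1. So 45^(-1) ≡ 21 mod 59. Verify: 45 × 21 = 945 ≡ 1 mod 59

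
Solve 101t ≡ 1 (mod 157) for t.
Since 157 is prime, by Fermat 101^(-1) ≡ 101^{155} ≡ 14 (mod 157). Verify: 101 × 14 = 1414 ≡ 1 (mod 157)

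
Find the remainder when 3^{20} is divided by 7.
By Fermat: 3^{6} ≡ 1 (mod 7). 20 = 3×6 + 2. So 3^{20} ≡ 3^{2} ≡ 2 (mod 7)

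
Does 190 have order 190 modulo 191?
190^{2} ≡ 1 (mod 191) and 2 < 190, so ord_191(190) = 2 ≠ 190 and 190 is not a primitive root.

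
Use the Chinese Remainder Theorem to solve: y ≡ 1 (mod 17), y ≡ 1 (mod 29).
M = 17 × 29 = 493. M₁ = 29, y₁ ≡ 10 (mod 17). M₂ = 17, y₂ ≡ 12 (mod 29). y = 1×29×10 + 1×17×12 ≡ 1 (mod 493)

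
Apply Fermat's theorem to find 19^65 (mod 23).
By Fermat: 19^{22} ≡ 1 (mod 23). 65 = 2×22 + 21. So 19^{65} ≡ 19^{21} ≡ 17 (mod 23)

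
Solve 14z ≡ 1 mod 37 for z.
Since 37 is prime, by Fermat 14^(-1) ≡ 14^{35} ≡ 8 mod 37. Verify: 14 × 8 = 112 ≡ 1 mod 37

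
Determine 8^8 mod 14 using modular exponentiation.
By repeated squaring mod 14: 8^{1}≡8, 8^{2}≡8, 8^{4}≡8, 8^{8}≡8. So 8^{8} ≡ 8 mod 14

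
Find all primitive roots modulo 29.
There are φ(28) = 12 primitive roots mod 29: {2, 3, 8, 10, 11, 14, 15, 18, 19, 21, 26, 27}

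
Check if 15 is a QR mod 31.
By Euler's criterion: 15^{15} ≡ 30 mod 31. Since this equals -1 (≡ 30), 15 is not a QR.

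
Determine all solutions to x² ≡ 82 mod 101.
The square roots of 82 mod 101 are 53 and 48. Verify: 53² = 2809 ≡ 82 mod 101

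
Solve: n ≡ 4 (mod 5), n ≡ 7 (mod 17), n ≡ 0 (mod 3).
M = 5 × 17 × 3 = 255. M₁ = 51, y₁ ≡ 1 (mod 5). M₂ = 15, y₂ ≡ 8 (mod 17). M₃ = 85, y₃ ≡ 1 (mod 3). n = 4×51×1 + 7×15×8 + 0×85×1 ≡ 24 (mod 255)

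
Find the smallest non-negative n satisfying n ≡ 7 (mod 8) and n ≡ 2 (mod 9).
M = 8 × 9 = 72. M₁ = 9, y₁ ≡ 1 (mod 8). M₂ = 8, y₂ ≡ 8 (mod 9). n = 7×9×1 + 2×8×8 ≡ 47 (mod 72)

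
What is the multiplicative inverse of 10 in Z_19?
Since 19 is prime, by Fermat 10^(-1) ≡ 10^{17} ≡ 2 mod 19. Verify: 10 × 2 = 20 ≡ 1 mod 19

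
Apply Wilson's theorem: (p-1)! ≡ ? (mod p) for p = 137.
By Wilson's theorem, (136)! ≡ -1 ≡ 136 mod 137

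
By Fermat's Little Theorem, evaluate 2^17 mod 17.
By Fermat: 2^{16} ≡ 1 mod 17. So 2^{17} = 2^{16} · 2^{1} ≡ 2^{1} ≡ 2 mod 17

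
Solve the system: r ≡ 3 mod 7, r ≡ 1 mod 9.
M = 7 × 9 = 63. M₁ = 9, y₁ ≡ 4 mod 7. M₂ = 7, y₂ ≡ 4 mod 9. r = 3×9×4 + 1×7×4 ≡ 10 mod 63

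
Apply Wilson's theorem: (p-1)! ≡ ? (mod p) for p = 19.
By Wilson's theorem, (18)! ≡ -1 ≡ 18 (mod 19)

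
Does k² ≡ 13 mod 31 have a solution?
By Euler's criterion: 13^{15} ≡ 30 mod 31. Since this equals -1 (≡ 30), 13 is not a QR.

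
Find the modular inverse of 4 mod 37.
Since 37 is prime, by Fermat 4^(-1) ≡ 4^{35} ≡ 28 (mod 37). Verify: 4 × 28 = 112 ≡ 1 (mod 37)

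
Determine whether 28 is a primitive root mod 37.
28^{18} ≡ 1 (mod 37) and 18 < 36, so ord_37(28) = 18 ≠ 36 and 28 is not a primitive root.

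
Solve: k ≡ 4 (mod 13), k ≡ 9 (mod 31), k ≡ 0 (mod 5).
M = 13 × 31 × 5 = 2015. M₁ = 155, y₁ ≡ 12 (mod 13). M₂ = 65, y₂ ≡ 21 (mod 31). M₃ = 403, y₃ ≡ 2 (mod 5). k = 4×155×12 + 9×65×21 + 0×403×2 ≡ 1590 (mod 2015)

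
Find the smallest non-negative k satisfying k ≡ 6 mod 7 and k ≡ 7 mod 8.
M = 7 × 8 = 56. M₁ = 8, y₁ ≡ 1 mod 7. M₂ = 7, y₂ ≡ 7 mod 8. k = 6×8×1 + 7×7×7 ≡ 55 mod 56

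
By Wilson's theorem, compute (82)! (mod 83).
By Wilson's theorem, (82)! ≡ -1 ≡ 82 (mod 83)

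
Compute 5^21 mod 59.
By repeated squaring mod 59: 5^{1}≡5, 5^{2}≡25, 5^{4}≡35, 5^{8}≡45, 5^{16}≡19. Then 5^{21} = 5^{16+4+1} ≡ 19 × 35 × 5 ≡ 21 mod 59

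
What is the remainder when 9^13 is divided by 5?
Using Fermat: 9^{4} ≡ 1 (mod 5). 13 ≡ 1 (mod 4). So 9^{13} ≡ 9^{1} ≡ 4 (mod 5)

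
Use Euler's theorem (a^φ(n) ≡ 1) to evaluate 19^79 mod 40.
By Euler: 19^{16} ≡ 1 mod 40 since gcd(19, 40) = 1. 79 = 4×16 + 15. So 19^{79} ≡ 19^{15} ≡ 19 mod 40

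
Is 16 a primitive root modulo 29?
16^{7} ≡ 1 (mod 29) and 7 < 28, so ord_29(16) = 7 ≠ 28 and 16 is not a primitive root.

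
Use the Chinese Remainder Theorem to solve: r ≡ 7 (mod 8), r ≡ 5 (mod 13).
M = 8 × 13 = 104. M₁ = 13, y₁ ≡ 5 (mod 8). M₂ = 8, y₂ ≡ 5 (mod 13). r = 7×13×5 + 5×8×5 ≡ 31 (mod 104)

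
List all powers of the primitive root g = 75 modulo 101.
75^1, 75^2, ..., 75^{100} mod 101: [75, 70, 99, 52, 62, 4, 98, 78, 93, 6, 46, 16, 89, 9, 69, 24, 83, 64, 53, 36, 74, 96, 29, 54, 10, 43, 94, 81, 15, 14, 40, 71, 73, 21, 60, 56, 59, 82, 90, 84, 38, 22, 34, 25, 57, 33, 51, 88, 35, 100, 26, 31, 2, 49, 39, 97, 3, 23, 8, 95, 55, 85, 12, 92, 32, 77, 18, 37, 48, 65, 27, 5, 72, 47, 91, 58, 7, 20, 86, 87, 61, 30, 28, 80, 41, 45, 42, 19, 11, 17, 63, 79, 67, 76, 44, 68, 50, 13, 66, 1]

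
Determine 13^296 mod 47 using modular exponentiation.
Using Fermat: 13^{46} ≡ 1 mod 47. 296 ≡ 20 mod 46. So 13^{296} ≡ 13^{20} ≡ 4 mod 47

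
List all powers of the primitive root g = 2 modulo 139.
2^1, 2^2, ..., 2^{138} mod 139: [2, 4, 8, 16, 32, 64, 128, 117, 95, 51, 102, 65, 130, 121, 103, 67, 134, 129, 119, 99, 59, 118, 97, 55, 110, 81, 23, 46, 92, 45, 90, 41, 82, 25, 50, 100, 61, 122, 105, 71, 3, 6, 12, 24, 48, 96, 53, 106, 73, 7, 14, 28, 56, 112, 85, 31, 62, 124, 109, 79, 19, 38, 76, 13, 26, 52, 104, 69, 138, 137, 135, 131, 123, 107, 75, 11, 22, 44, 88, 37, 74, 9, 18, 36, 72, 5, 10, 20, 40, 80, 21, 42, 84, 29, 58, 116, 93, 47, 94, 49, 98, 57, 114, 89, 39, 78, 17, 34, 68, 136, 133, 127, 115, 91, 43, 86, 33, 66, 132, 125, 111, 83, 27, 54, 108, 77, 15, 30, 60, 120, 101, 63, 126, 113, 87, 35, 70, 1]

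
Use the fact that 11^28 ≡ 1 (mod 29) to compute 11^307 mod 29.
By Fermat: 11^{28} ≡ 1 (mod 29). 307 ≡ 27 (mod 28). So 11^{307} ≡ 11^{27} ≡ 8 (mod 29)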